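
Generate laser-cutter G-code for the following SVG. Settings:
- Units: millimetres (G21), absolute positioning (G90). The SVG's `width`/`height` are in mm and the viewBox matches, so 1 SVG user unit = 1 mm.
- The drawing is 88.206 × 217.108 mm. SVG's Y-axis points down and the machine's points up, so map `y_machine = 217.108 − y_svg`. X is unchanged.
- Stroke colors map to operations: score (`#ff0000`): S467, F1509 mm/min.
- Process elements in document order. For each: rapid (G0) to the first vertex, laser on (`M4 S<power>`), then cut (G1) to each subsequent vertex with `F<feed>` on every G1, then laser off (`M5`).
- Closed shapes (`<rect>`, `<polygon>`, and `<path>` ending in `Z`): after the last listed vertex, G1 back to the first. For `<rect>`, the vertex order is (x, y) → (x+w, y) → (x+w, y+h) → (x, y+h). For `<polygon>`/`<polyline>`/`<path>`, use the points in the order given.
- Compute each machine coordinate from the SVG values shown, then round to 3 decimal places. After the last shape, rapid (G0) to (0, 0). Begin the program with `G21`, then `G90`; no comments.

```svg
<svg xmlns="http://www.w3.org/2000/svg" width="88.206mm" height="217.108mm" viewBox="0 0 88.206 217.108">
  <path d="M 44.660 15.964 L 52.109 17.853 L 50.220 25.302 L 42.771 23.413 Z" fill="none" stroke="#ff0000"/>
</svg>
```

G21
G90
G0 X44.660 Y201.144
M4 S467
G1 X52.109 Y199.255 F1509
G1 X50.220 Y191.806 F1509
G1 X42.771 Y193.695 F1509
G1 X44.660 Y201.144 F1509
M5
G0 X0.000 Y0.000

viewBox `0 0 88.206 217.108` with mm width/height → 1 unit = 1 mm. Flip: y_m = 217.108 − y_svg.

**Shape 1** — `<path>` regular polygon, stroke `#ff0000` → score (S467, F1509). Machine vertices: (44.660,201.144) → (52.109,199.255) → (50.220,191.806) → (42.771,193.695) → (44.660,201.144). Closed: final G1 returns to the first vertex.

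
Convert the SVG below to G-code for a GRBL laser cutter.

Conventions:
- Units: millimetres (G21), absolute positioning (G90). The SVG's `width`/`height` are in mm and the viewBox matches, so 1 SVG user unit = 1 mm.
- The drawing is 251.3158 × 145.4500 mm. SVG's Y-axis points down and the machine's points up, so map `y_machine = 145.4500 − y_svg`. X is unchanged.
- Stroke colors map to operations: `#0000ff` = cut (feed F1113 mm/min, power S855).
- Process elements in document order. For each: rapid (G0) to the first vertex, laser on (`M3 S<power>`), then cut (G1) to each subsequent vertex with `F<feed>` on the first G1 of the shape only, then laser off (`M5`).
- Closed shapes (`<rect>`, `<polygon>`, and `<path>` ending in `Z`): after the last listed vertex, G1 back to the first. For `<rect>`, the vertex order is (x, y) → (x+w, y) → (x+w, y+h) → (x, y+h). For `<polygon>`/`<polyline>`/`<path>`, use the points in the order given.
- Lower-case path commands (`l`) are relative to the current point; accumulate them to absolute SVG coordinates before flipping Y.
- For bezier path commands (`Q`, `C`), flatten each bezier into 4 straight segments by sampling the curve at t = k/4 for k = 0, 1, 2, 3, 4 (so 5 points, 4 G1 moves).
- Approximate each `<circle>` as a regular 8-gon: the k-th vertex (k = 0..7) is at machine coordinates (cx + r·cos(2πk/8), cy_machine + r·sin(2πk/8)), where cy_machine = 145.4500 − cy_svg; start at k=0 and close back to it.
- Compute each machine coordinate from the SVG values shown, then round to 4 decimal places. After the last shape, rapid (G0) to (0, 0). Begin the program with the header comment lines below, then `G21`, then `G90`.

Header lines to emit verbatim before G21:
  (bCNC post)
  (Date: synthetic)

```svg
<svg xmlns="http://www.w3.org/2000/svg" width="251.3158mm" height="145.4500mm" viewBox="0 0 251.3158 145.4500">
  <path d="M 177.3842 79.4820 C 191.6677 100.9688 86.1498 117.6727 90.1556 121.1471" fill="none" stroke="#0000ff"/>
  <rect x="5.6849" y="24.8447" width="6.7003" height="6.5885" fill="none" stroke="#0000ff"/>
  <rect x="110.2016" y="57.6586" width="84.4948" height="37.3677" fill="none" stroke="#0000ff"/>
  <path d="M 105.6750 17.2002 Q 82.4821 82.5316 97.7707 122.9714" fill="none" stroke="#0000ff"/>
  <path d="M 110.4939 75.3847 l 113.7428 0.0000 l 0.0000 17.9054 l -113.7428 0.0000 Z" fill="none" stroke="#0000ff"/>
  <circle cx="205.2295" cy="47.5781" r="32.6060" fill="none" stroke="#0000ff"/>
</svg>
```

(bCNC post)
(Date: synthetic)
G21
G90
G0 X177.3842 Y65.9680
M3 S855
G1 X169.2173 Y50.8817 F1113
G1 X137.6240 Y38.3808
G1 X104.1037 Y29.2573
G1 X90.1556 Y24.3029
M5
G0 X5.6849 Y120.6053
M3 S855
G1 X12.3852 Y120.6053 F1113
G1 X12.3852 Y114.0168
G1 X5.6849 Y114.0168
G1 X5.6849 Y120.6053
M5
G0 X110.2016 Y87.7914
M3 S855
G1 X194.6964 Y87.7914 F1113
G1 X194.6964 Y50.4237
G1 X110.2016 Y50.4237
G1 X110.2016 Y87.7914
M5
G0 X105.6750 Y128.2498
M3 S855
G1 X96.4836 Y97.1398 F1113
G1 X92.1025 Y69.1413
G1 X92.5315 Y44.2542
G1 X97.7707 Y22.4786
M5
G0 X110.4939 Y70.0653
M3 S855
G1 X224.2367 Y70.0653 F1113
G1 X224.2367 Y52.1599
G1 X110.4939 Y52.1599
G1 X110.4939 Y70.0653
M5
G0 X237.8355 Y97.8719
M3 S855
G1 X228.2854 Y120.9278 F1113
G1 X205.2295 Y130.4779
G1 X182.1736 Y120.9278
G1 X172.6235 Y97.8719
G1 X182.1736 Y74.8160
G1 X205.2295 Y65.2659
G1 X228.2854 Y74.8160
G1 X237.8355 Y97.8719
M5
G0 X0.0000 Y0.0000

viewBox `0 0 251.3158 145.4500` with mm width/height → 1 unit = 1 mm. Flip: y_m = 145.4500 − y_svg.

**Shape 1** — `<path>` cubic bezier, stroke `#0000ff` → cut (S855, F1113). Control points (SVG): P0=(177.3842,79.4820), P1=(191.6677,100.9688), P2=(86.1498,117.6727), P3=(90.1556,121.1471); sampled at t=k/4. Machine vertices: (177.3842,65.9680) → (169.2173,50.8817) → (137.6240,38.3808) → (104.1037,29.2573) → (90.1556,24.3029). Open path.

**Shape 2** — `<rect>` rectangle, stroke `#0000ff` → cut (S855, F1113). Machine vertices: (5.6849,120.6053) → (12.3852,120.6053) → (12.3852,114.0168) → (5.6849,114.0168) → (5.6849,120.6053). Closed: final G1 returns to the first vertex.

**Shape 3** — `<rect>` rectangle, stroke `#0000ff` → cut (S855, F1113). Machine vertices: (110.2016,87.7914) → (194.6964,87.7914) → (194.6964,50.4237) → (110.2016,50.4237) → (110.2016,87.7914). Closed: final G1 returns to the first vertex.

**Shape 4** — `<path>` quadratic bezier, stroke `#0000ff` → cut (S855, F1113). Control points (SVG): P0=(105.6750,17.2002), P1=(82.4821,82.5316), P2=(97.7707,122.9714); sampled at t=k/4. Machine vertices: (105.6750,128.2498) → (96.4836,97.1398) → (92.1025,69.1413) → (92.5315,44.2542) → (97.7707,22.4786). Open path.

**Shape 5** — `<path>` rectangle, stroke `#0000ff` → cut (S855, F1113). Machine vertices: (110.4939,70.0653) → (224.2367,70.0653) → (224.2367,52.1599) → (110.4939,52.1599) → (110.4939,70.0653). Closed: final G1 returns to the first vertex.

**Shape 6** — `<circle>` circle, stroke `#0000ff` → cut (S855, F1113). Machine vertices: (237.8355,97.8719) → (228.2854,120.9278) → (205.2295,130.4779) → (182.1736,120.9278) → (172.6235,97.8719) → (182.1736,74.8160) → (205.2295,65.2659) → (228.2854,74.8160) → (237.8355,97.8719). Closed: final G1 returns to the first vertex.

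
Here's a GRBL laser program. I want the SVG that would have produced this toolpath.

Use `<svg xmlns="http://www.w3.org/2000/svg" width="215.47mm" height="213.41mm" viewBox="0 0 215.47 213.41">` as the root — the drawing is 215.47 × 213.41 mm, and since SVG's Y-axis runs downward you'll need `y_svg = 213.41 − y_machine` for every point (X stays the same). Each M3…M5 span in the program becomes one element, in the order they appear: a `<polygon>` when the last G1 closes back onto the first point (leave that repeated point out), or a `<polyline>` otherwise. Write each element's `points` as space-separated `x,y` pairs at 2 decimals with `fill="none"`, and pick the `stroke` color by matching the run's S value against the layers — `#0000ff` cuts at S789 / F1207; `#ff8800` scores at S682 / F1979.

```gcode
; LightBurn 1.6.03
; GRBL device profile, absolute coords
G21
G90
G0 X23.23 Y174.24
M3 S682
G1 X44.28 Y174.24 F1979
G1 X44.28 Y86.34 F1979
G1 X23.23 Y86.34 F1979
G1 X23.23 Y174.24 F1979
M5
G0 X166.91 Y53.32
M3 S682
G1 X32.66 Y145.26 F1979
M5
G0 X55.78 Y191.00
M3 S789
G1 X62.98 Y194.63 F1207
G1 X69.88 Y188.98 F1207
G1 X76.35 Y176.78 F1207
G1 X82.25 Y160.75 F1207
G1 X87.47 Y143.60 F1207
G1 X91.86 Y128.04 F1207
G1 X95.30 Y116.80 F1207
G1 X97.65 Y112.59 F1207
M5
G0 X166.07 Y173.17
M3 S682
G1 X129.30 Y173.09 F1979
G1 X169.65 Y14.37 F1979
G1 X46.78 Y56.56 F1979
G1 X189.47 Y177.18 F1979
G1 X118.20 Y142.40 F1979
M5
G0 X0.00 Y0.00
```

<svg xmlns="http://www.w3.org/2000/svg" width="215.47mm" height="213.41mm" viewBox="0 0 215.47 213.41">
  <polygon points="23.23,39.17 44.28,39.17 44.28,127.07 23.23,127.07" fill="none" stroke="#ff8800"/>
  <polyline points="166.91,160.09 32.66,68.15" fill="none" stroke="#ff8800"/>
  <polyline points="55.78,22.41 62.98,18.78 69.88,24.43 76.35,36.63 82.25,52.66 87.47,69.81 91.86,85.37 95.30,96.61 97.65,100.82" fill="none" stroke="#0000ff"/>
  <polyline points="166.07,40.24 129.30,40.32 169.65,199.04 46.78,156.85 189.47,36.23 118.20,71.01" fill="none" stroke="#ff8800"/>
</svg>

Each laser-on run becomes one SVG element. Flip Y back into SVG space with y_svg = 213.41 − y_machine.

Run 1: the run's S682 means `#ff8800` (score). The run returns to its start, so emit a `<polygon>` with points (Y-flipped): 23.23,39.17 44.28,39.17 44.28,127.07 23.23,127.07.

Run 2: S682 ⇒ score layer `#ff8800`. The run is open, so emit a `<polyline>` with points (Y-flipped): 166.91,160.09 32.66,68.15.

Run 3: S789 ⇒ cut layer `#0000ff`. The run is open, so emit a `<polyline>` with points (Y-flipped): 55.78,22.41 62.98,18.78 69.88,24.43 76.35,36.63 82.25,52.66 87.47,69.81 91.86,85.37 95.30,96.61 97.65,100.82.

Run 4: S682 ⇒ score layer `#ff8800`. The run is open, so emit a `<polyline>` with points (Y-flipped): 166.07,40.24 129.30,40.32 169.65,199.04 46.78,156.85 189.47,36.23 118.20,71.01.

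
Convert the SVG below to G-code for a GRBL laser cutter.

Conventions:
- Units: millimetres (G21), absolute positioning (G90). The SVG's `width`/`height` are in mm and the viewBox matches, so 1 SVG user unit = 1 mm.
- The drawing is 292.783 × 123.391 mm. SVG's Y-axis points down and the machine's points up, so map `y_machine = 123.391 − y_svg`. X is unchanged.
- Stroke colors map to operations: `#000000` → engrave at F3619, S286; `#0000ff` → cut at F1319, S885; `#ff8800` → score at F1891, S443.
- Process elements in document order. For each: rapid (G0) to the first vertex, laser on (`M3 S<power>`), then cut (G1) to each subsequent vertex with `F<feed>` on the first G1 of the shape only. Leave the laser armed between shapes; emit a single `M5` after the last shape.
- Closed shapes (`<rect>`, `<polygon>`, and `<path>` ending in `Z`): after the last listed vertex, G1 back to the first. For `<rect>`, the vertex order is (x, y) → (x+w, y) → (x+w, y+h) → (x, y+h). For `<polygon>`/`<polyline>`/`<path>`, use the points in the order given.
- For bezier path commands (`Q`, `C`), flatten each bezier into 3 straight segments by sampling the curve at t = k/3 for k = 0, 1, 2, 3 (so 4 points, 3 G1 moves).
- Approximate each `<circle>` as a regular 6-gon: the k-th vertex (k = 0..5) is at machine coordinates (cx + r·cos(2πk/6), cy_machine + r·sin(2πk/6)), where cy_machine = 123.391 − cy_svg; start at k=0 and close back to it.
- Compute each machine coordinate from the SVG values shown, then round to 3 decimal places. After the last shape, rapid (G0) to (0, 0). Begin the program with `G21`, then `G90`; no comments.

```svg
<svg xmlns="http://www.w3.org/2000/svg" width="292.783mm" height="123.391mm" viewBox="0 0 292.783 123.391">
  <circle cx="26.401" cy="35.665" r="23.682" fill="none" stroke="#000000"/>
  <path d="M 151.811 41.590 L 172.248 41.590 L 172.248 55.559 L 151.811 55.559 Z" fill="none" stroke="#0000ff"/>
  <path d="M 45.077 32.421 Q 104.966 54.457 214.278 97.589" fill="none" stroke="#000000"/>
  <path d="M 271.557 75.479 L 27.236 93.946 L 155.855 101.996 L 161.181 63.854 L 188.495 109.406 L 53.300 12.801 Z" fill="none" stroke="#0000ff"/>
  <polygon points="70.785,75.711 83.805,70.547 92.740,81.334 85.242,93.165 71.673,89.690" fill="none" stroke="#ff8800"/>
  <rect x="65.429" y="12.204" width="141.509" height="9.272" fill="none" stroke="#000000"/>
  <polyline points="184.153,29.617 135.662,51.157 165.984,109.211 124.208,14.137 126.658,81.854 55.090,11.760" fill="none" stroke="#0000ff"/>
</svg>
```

G21
G90
G0 X50.083 Y87.726
M3 S286
G1 X38.242 Y108.235 F3619
G1 X14.560 Y108.235
G1 X2.719 Y87.726
G1 X14.560 Y67.217
G1 X38.242 Y67.217
G1 X50.083 Y87.726
G0 X151.811 Y81.801
M3 S885
G1 X172.248 Y81.801 F1319
G1 X172.248 Y67.832
G1 X151.811 Y67.832
G1 X151.811 Y81.801
G0 X45.077 Y90.970
M3 S286
G1 X90.494 Y73.935 F3619
G1 X146.895 Y52.213
G1 X214.278 Y25.802
G0 X271.557 Y47.912
M3 S885
G1 X27.236 Y29.445 F1319
G1 X155.855 Y21.395
G1 X161.181 Y59.537
G1 X188.495 Y13.985
G1 X53.300 Y110.590
G1 X271.557 Y47.912
G0 X70.785 Y47.680
M3 S443
G1 X83.805 Y52.844 F1891
G1 X92.740 Y42.057
G1 X85.242 Y30.226
G1 X71.673 Y33.701
G1 X70.785 Y47.680
G0 X65.429 Y111.187
M3 S286
G1 X206.938 Y111.187 F3619
G1 X206.938 Y101.915
G1 X65.429 Y101.915
G1 X65.429 Y111.187
G0 X184.153 Y93.774
M3 S885
G1 X135.662 Y72.234 F1319
G1 X165.984 Y14.180
G1 X124.208 Y109.254
G1 X126.658 Y41.537
G1 X55.090 Y111.631
M5
G0 X0.000 Y0.000

viewBox `0 0 292.783 123.391` with mm width/height → 1 unit = 1 mm. Flip: y_m = 123.391 − y_svg.

**Shape 1** — `<circle>` circle, stroke `#000000` → engrave (S286, F3619). Machine vertices: (50.083,87.726) → (38.242,108.235) → (14.560,108.235) → (2.719,87.726) → (14.560,67.217) → (38.242,67.217) → (50.083,87.726). Closed: final G1 returns to the first vertex.

**Shape 2** — `<path>` rectangle, stroke `#0000ff` → cut (S885, F1319). Machine vertices: (151.811,81.801) → (172.248,81.801) → (172.248,67.832) → (151.811,67.832) → (151.811,81.801). Closed: final G1 returns to the first vertex.

**Shape 3** — `<path>` quadratic bezier, stroke `#000000` → engrave (S286, F3619). Control points (SVG): P0=(45.077,32.421), P1=(104.966,54.457), P2=(214.278,97.589); sampled at t=k/3. Machine vertices: (45.077,90.970) → (90.494,73.935) → (146.895,52.213) → (214.278,25.802). Open path.

**Shape 4** — `<path>` closed polygon, stroke `#0000ff` → cut (S885, F1319). Machine vertices: (271.557,47.912) → (27.236,29.445) → (155.855,21.395) → (161.181,59.537) → (188.495,13.985) → (53.300,110.590) → (271.557,47.912). Closed: final G1 returns to the first vertex.

**Shape 5** — `<polygon>` regular polygon, stroke `#ff8800` → score (S443, F1891). Machine vertices: (70.785,47.680) → (83.805,52.844) → (92.740,42.057) → (85.242,30.226) → (71.673,33.701) → (70.785,47.680). Closed: final G1 returns to the first vertex.

**Shape 6** — `<rect>` rectangle, stroke `#000000` → engrave (S286, F3619). Machine vertices: (65.429,111.187) → (206.938,111.187) → (206.938,101.915) → (65.429,101.915) → (65.429,111.187). Closed: final G1 returns to the first vertex.

**Shape 7** — `<polyline>` open polyline, stroke `#0000ff` → cut (S885, F1319). Machine vertices: (184.153,93.774) → (135.662,72.234) → (165.984,14.180) → (124.208,109.254) → (126.658,41.537) → (55.090,111.631). Open path.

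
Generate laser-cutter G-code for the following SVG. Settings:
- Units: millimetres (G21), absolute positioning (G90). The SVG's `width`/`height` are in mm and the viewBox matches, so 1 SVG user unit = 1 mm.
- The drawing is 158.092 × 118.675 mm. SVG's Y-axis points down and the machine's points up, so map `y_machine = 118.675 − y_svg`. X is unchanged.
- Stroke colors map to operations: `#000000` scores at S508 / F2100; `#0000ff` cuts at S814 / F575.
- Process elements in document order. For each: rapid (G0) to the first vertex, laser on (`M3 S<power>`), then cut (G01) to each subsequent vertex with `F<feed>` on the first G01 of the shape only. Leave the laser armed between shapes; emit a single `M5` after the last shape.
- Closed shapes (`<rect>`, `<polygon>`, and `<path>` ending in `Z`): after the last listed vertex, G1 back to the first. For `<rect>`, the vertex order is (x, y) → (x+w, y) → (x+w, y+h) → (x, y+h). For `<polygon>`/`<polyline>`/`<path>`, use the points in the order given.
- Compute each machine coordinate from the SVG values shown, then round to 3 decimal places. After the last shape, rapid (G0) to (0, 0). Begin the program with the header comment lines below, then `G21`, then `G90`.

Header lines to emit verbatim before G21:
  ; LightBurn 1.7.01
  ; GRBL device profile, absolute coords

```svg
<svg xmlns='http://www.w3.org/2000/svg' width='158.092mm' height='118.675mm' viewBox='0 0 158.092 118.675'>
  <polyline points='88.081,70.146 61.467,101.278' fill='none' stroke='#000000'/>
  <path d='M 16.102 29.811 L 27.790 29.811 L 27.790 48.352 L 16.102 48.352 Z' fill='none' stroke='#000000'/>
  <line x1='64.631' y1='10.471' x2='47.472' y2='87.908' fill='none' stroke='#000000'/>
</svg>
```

Since the viewBox matches the mm dimensions, user units are millimetres directly. The only transform is the Y-flip y_m = 118.675 − y_svg.

Shape 1 is a line segment drawn with `<polyline>`. Its stroke #000000 means score at S508, F2100. After flipping Y the toolpath is (88.081,48.529) → (61.467,17.397).

Shape 2 is a rectangle drawn with `<path>`. Its stroke #000000 means score at S508, F2100. After flipping Y the toolpath is (16.102,88.864) → (27.790,88.864) → (27.790,70.323) → (16.102,70.323) → (16.102,88.864), returning to the start.

Shape 3 is a line segment drawn with `<line>`. Its stroke #000000 means score at S508, F2100. After flipping Y the toolpath is (64.631,108.204) → (47.472,30.767).

; LightBurn 1.7.01
; GRBL device profile, absolute coords
G21
G90
G0 X88.081 Y48.529
M3 S508
G01 X61.467 Y17.397 F2100
G0 X16.102 Y88.864
M3 S508
G01 X27.790 Y88.864 F2100
G01 X27.790 Y70.323
G01 X16.102 Y70.323
G01 X16.102 Y88.864
G0 X64.631 Y108.204
M3 S508
G01 X47.472 Y30.767 F2100
M5
G0 X0.000 Y0.000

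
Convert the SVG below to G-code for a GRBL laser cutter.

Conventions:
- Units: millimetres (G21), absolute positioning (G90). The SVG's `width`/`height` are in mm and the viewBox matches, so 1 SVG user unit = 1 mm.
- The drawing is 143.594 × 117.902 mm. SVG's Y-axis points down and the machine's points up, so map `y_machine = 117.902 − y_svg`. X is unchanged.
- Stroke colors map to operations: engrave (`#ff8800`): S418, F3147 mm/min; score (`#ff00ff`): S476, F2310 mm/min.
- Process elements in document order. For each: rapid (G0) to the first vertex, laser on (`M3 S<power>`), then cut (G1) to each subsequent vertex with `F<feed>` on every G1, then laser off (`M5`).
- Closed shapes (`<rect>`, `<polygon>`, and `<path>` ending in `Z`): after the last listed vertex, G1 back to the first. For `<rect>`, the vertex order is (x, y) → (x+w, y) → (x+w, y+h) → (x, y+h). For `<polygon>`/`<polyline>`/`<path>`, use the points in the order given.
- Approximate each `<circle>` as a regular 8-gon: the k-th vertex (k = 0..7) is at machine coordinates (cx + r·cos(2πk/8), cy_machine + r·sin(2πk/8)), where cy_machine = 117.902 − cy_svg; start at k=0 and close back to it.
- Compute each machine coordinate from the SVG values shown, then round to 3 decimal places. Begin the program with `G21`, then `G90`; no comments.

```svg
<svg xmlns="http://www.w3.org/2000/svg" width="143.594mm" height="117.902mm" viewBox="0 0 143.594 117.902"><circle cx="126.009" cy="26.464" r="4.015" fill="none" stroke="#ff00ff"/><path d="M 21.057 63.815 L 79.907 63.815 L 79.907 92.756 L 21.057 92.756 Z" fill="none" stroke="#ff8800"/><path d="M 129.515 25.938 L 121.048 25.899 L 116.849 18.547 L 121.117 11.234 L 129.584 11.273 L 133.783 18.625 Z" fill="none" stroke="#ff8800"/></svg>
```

1 u = 1 mm; y_m = 117.902 − y.

[1] `<circle>` circle, #ff00ff→score S476 F2310: (130.024,91.438) → (128.848,94.277) → (126.009,95.453) → (123.170,94.277) → (121.994,91.438) → (123.170,88.599) → (126.009,87.423) → (128.848,88.599) → (130.024,91.438) (closed)

[2] `<path>` rectangle, #ff8800→engrave S418 F3147: (21.057,54.087) → (79.907,54.087) → (79.907,25.146) → (21.057,25.146) → (21.057,54.087) (closed)

[3] `<path>` regular polygon, #ff8800→engrave S418 F3147: (129.515,91.964) → (121.048,92.003) → (116.849,99.355) → (121.117,106.668) → (129.584,106.629) → (133.783,99.277) → (129.515,91.964) (closed)

G21
G90
G0 X130.024 Y91.438
M3 S476
G1 X128.848 Y94.277 F2310
G1 X126.009 Y95.453 F2310
G1 X123.170 Y94.277 F2310
G1 X121.994 Y91.438 F2310
G1 X123.170 Y88.599 F2310
G1 X126.009 Y87.423 F2310
G1 X128.848 Y88.599 F2310
G1 X130.024 Y91.438 F2310
M5
G0 X21.057 Y54.087
M3 S418
G1 X79.907 Y54.087 F3147
G1 X79.907 Y25.146 F3147
G1 X21.057 Y25.146 F3147
G1 X21.057 Y54.087 F3147
M5
G0 X129.515 Y91.964
M3 S418
G1 X121.048 Y92.003 F3147
G1 X116.849 Y99.355 F3147
G1 X121.117 Y106.668 F3147
G1 X129.584 Y106.629 F3147
G1 X133.783 Y99.277 F3147
G1 X129.515 Y91.964 F3147
M5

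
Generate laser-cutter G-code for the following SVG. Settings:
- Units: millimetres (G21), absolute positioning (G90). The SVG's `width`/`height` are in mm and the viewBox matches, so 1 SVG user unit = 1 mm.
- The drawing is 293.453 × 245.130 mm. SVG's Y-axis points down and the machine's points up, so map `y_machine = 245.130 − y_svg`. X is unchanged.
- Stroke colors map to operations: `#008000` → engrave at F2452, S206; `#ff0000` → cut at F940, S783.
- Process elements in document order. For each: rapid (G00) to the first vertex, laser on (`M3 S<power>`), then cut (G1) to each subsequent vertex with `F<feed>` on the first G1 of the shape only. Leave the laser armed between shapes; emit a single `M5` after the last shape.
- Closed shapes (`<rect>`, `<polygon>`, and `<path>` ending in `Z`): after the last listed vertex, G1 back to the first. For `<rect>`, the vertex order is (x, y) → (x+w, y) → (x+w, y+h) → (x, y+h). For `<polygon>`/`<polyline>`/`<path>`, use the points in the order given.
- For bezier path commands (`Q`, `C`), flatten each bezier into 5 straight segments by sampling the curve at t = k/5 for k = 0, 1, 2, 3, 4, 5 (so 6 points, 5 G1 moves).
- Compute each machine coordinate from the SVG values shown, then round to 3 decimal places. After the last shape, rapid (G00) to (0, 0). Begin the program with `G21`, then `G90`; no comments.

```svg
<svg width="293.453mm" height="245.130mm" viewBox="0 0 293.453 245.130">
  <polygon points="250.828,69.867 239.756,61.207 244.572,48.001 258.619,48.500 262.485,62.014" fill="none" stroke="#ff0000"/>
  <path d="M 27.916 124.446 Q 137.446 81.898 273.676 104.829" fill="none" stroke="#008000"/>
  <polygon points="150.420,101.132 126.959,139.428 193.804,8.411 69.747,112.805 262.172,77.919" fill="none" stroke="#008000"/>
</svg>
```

G21
G90
G00 X250.828 Y175.263
M3 S783
G1 X239.756 Y183.923 F940
G1 X244.572 Y197.129
G1 X258.619 Y196.630
G1 X262.485 Y183.116
G1 X250.828 Y175.263
G00 X27.916 Y120.684
M3 S206
G1 X72.796 Y135.084 F2452
G1 X119.812 Y144.246
G1 X168.964 Y148.169
G1 X220.252 Y146.854
G1 X273.676 Y140.301
G00 X150.420 Y143.998
M3 S206
G1 X126.959 Y105.702 F2452
G1 X193.804 Y236.719
G1 X69.747 Y132.325
G1 X262.172 Y167.211
G1 X150.420 Y143.998
M5
G00 X0.000 Y0.000

1 u = 1 mm; y_m = 245.130 − y.

[1] `<polygon>` regular polygon, #ff0000→cut S783 F940: (250.828,175.263) → (239.756,183.923) → (244.572,197.129) → (258.619,196.630) → (262.485,183.116) → (250.828,175.263) (closed)

[2] `<path>` quadratic bezier, #008000→engrave S206 F2452: (27.916,120.684) → (72.796,135.084) → (119.812,144.246) → (168.964,148.169) → (220.252,146.854) → (273.676,140.301)

[3] `<polygon>` closed polygon, #008000→engrave S206 F2452: (150.420,143.998) → (126.959,105.702) → (193.804,236.719) → (69.747,132.325) → (262.172,167.211) → (150.420,143.998) (closed)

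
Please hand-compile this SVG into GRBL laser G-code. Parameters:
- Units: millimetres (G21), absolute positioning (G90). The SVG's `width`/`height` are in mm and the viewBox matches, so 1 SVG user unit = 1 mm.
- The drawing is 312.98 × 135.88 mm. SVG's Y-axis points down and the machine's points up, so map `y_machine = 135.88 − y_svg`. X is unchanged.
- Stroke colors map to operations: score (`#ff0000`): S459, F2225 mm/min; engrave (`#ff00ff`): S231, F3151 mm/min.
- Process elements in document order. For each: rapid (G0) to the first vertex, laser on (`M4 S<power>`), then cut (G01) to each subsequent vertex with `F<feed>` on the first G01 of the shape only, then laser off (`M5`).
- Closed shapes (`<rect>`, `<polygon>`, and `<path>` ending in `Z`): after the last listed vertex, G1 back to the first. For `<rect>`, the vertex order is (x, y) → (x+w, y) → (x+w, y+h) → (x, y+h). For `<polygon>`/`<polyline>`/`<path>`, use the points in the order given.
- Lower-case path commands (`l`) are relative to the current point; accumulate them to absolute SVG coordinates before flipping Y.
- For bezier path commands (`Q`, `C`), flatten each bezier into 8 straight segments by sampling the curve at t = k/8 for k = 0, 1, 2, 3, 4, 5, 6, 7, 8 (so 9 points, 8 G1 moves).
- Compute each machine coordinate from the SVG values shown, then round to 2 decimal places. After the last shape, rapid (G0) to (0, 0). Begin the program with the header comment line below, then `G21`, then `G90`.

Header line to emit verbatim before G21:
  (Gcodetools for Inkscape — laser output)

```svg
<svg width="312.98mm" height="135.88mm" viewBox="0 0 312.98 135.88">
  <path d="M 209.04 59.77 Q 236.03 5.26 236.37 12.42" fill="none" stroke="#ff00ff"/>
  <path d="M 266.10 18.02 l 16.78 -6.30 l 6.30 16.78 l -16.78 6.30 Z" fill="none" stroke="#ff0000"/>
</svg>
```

1 u = 1 mm; y_m = 135.88 − y.

[1] `<path>` quadratic bezier, #ff00ff→engrave S231 F3151: (209.04,76.11) → (215.37,88.77) → (220.87,99.51) → (225.53,108.32) → (229.37,115.20) → (232.37,120.16) → (234.53,123.19) → (235.87,124.29) → (236.37,123.46)

[2] `<path>` regular polygon, #ff0000→score S459 F2225: (266.10,117.86) → (282.88,124.16) → (289.18,107.38) → (272.40,101.08) → (266.10,117.86) (closed)

(Gcodetools for Inkscape — laser output)
G21
G90
G0 X209.04 Y76.11
M4 S231
G01 X215.37 Y88.77 F3151
G01 X220.87 Y99.51
G01 X225.53 Y108.32
G01 X229.37 Y115.20
G01 X232.37 Y120.16
G01 X234.53 Y123.19
G01 X235.87 Y124.29
G01 X236.37 Y123.46
M5
G0 X266.10 Y117.86
M4 S459
G01 X282.88 Y124.16 F2225
G01 X289.18 Y107.38
G01 X272.40 Y101.08
G01 X266.10 Y117.86
M5
G0 X0.00 Y0.00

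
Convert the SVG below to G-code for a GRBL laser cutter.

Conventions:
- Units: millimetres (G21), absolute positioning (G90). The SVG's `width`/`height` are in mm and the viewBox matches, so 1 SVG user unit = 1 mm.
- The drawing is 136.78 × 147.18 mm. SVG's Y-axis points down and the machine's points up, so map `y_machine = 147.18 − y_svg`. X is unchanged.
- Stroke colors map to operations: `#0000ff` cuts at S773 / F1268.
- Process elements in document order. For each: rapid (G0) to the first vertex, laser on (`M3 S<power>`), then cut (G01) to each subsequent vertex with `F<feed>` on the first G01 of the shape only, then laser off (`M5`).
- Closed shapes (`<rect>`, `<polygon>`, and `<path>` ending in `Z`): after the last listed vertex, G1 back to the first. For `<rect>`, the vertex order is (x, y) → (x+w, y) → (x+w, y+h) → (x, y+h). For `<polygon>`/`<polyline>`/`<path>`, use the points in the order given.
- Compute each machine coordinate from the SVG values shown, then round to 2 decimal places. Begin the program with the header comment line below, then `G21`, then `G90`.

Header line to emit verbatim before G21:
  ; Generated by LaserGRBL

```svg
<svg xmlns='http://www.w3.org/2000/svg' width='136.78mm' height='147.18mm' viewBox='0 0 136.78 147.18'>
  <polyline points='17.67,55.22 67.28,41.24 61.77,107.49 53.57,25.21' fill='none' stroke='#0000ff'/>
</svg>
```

; Generated by LaserGRBL
G21
G90
G0 X17.67 Y91.96
M3 S773
G01 X67.28 Y105.94 F1268
G01 X61.77 Y39.69
G01 X53.57 Y121.97
M5

Since the viewBox matches the mm dimensions, user units are millimetres directly. The only transform is the Y-flip y_m = 147.18 − y_svg.

Shape 1 is a open polyline drawn with `<polyline>`. Its stroke #0000ff means cut at S773, F1268. After flipping Y the toolpath is (17.67,91.96) → (67.28,105.94) → (61.77,39.69) → (53.57,121.97).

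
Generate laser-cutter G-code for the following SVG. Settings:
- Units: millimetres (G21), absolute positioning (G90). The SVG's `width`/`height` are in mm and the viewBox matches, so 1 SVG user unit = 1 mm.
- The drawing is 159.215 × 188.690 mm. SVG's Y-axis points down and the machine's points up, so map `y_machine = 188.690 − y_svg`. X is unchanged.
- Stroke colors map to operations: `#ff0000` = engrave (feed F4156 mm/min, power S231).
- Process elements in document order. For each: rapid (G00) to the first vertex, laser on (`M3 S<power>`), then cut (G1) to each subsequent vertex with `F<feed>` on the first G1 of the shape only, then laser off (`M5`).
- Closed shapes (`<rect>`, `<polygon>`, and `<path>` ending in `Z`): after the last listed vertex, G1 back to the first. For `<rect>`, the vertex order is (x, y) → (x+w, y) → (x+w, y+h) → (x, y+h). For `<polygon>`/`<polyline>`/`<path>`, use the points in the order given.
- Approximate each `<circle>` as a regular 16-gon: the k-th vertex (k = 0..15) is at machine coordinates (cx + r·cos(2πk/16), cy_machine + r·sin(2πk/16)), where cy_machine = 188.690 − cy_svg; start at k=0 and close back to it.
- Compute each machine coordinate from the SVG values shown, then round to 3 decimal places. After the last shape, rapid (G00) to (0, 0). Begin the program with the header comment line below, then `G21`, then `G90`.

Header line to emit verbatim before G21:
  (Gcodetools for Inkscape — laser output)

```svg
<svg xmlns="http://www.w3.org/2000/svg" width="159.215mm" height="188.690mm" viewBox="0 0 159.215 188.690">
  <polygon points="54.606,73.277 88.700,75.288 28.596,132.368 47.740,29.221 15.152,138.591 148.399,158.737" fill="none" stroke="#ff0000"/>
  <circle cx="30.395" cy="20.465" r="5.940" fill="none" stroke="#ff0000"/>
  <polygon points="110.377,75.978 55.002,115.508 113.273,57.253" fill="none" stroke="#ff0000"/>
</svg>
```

viewBox `0 0 159.215 188.690` with mm width/height → 1 unit = 1 mm. Flip: y_m = 188.690 − y_svg.

**Shape 1** — `<polygon>` closed polygon, stroke `#ff0000` → engrave (S231, F4156). Machine vertices: (54.606,115.413) → (88.700,113.402) → (28.596,56.322) → (47.740,159.469) → (15.152,50.099) → (148.399,29.953) → (54.606,115.413). Closed: final G1 returns to the first vertex.

**Shape 2** — `<circle>` circle, stroke `#ff0000` → engrave (S231, F4156). Machine vertices: (36.335,168.225) → (35.883,170.498) → (34.595,172.425) → (32.668,173.713) → (30.395,174.165) → (28.122,173.713) → (26.195,172.425) → (24.907,170.498) → (24.455,168.225) → (24.907,165.952) → (26.195,164.025) → (28.122,162.737) → (30.395,162.285) → (32.668,162.737) → (34.595,164.025) → (35.883,165.952) → (36.335,168.225). Closed: final G1 returns to the first vertex.

**Shape 3** — `<polygon>` closed polygon, stroke `#ff0000` → engrave (S231, F4156). Machine vertices: (110.377,112.712) → (55.002,73.182) → (113.273,131.437) → (110.377,112.712). Closed: final G1 returns to the first vertex.

(Gcodetools for Inkscape — laser output)
G21
G90
G00 X54.606 Y115.413
M3 S231
G1 X88.700 Y113.402 F4156
G1 X28.596 Y56.322
G1 X47.740 Y159.469
G1 X15.152 Y50.099
G1 X148.399 Y29.953
G1 X54.606 Y115.413
M5
G00 X36.335 Y168.225
M3 S231
G1 X35.883 Y170.498 F4156
G1 X34.595 Y172.425
G1 X32.668 Y173.713
G1 X30.395 Y174.165
G1 X28.122 Y173.713
G1 X26.195 Y172.425
G1 X24.907 Y170.498
G1 X24.455 Y168.225
G1 X24.907 Y165.952
G1 X26.195 Y164.025
G1 X28.122 Y162.737
G1 X30.395 Y162.285
G1 X32.668 Y162.737
G1 X34.595 Y164.025
G1 X35.883 Y165.952
G1 X36.335 Y168.225
M5
G00 X110.377 Y112.712
M3 S231
G1 X55.002 Y73.182 F4156
G1 X113.273 Y131.437
G1 X110.377 Y112.712
M5
G00 X0.000 Y0.000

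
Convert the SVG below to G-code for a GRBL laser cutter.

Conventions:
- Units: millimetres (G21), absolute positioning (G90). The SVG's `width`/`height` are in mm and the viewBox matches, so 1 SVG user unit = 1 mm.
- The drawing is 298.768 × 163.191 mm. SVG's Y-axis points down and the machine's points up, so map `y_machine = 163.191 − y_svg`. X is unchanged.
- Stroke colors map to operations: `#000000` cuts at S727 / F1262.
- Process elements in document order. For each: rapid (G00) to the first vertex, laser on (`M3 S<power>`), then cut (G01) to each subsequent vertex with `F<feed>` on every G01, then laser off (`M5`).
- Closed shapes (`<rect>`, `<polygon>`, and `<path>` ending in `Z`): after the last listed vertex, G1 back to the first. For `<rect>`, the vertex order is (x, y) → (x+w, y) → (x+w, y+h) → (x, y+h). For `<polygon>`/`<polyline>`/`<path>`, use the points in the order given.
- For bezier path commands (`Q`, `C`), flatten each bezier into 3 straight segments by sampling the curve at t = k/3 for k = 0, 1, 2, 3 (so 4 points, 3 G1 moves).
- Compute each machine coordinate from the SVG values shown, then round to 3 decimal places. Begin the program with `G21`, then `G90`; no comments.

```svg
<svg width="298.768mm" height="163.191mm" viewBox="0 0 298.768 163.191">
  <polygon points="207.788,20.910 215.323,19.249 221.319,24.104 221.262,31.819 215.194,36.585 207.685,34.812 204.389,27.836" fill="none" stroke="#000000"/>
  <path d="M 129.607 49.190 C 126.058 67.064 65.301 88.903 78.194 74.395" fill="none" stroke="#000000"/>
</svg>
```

G21
G90
G00 X207.788 Y142.281
M3 S727
G01 X215.323 Y143.942 F1262
G01 X221.319 Y139.087 F1262
G01 X221.262 Y131.372 F1262
G01 X215.194 Y126.606 F1262
G01 X207.685 Y128.379 F1262
G01 X204.389 Y135.355 F1262
G01 X207.788 Y142.281 F1262
M5
G00 X129.607 Y114.001
M3 S727
G01 X111.835 Y96.298 F1262
G01 X85.004 Y84.911 F1262
G01 X78.194 Y88.796 F1262
M5

viewBox `0 0 298.768 163.191` with mm width/height → 1 unit = 1 mm. Flip: y_m = 163.191 − y_svg.

**Shape 1** — `<polygon>` regular polygon, stroke `#000000` → cut (S727, F1262). Machine vertices: (207.788,142.281) → (215.323,143.942) → (221.319,139.087) → (221.262,131.372) → (215.194,126.606) → (207.685,128.379) → (204.389,135.355) → (207.788,142.281). Closed: final G1 returns to the first vertex.

**Shape 2** — `<path>` cubic bezier, stroke `#000000` → cut (S727, F1262). Control points (SVG): P0=(129.607,49.190), P1=(126.058,67.064), P2=(65.301,88.903), P3=(78.194,74.395); sampled at t=k/3. Machine vertices: (129.607,114.001) → (111.835,96.298) → (85.004,84.911) → (78.194,88.796). Open path.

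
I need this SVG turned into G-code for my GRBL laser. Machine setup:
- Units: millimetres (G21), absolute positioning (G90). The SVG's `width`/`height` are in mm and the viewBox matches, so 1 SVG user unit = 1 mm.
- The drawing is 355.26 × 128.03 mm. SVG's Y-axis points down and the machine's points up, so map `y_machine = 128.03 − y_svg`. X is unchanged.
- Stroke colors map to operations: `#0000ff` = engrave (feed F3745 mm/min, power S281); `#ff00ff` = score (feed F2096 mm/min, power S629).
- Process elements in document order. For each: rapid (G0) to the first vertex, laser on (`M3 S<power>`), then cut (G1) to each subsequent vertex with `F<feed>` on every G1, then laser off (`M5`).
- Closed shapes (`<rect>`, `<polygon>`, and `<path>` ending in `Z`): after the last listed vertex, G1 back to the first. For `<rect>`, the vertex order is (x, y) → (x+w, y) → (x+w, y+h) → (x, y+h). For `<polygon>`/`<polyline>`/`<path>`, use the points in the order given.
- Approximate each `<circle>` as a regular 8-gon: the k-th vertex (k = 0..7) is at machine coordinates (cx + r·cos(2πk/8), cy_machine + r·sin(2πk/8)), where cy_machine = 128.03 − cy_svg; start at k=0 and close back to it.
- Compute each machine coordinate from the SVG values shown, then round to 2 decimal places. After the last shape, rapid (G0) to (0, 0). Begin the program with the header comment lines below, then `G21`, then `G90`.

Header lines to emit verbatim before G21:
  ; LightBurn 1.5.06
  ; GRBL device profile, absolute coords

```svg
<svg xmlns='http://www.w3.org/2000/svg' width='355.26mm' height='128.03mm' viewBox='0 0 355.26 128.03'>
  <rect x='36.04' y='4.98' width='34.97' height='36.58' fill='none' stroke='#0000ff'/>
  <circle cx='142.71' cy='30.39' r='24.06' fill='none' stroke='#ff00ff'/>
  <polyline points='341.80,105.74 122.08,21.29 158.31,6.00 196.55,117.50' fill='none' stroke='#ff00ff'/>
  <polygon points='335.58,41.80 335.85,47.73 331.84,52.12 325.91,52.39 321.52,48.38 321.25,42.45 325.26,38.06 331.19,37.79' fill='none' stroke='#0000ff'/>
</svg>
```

; LightBurn 1.5.06
; GRBL device profile, absolute coords
G21
G90
G0 X36.04 Y123.05
M3 S281
G1 X71.01 Y123.05 F3745
G1 X71.01 Y86.47 F3745
G1 X36.04 Y86.47 F3745
G1 X36.04 Y123.05 F3745
M5
G0 X166.77 Y97.64
M3 S629
G1 X159.72 Y114.65 F2096
G1 X142.71 Y121.70 F2096
G1 X125.70 Y114.65 F2096
G1 X118.65 Y97.64 F2096
G1 X125.70 Y80.63 F2096
G1 X142.71 Y73.58 F2096
G1 X159.72 Y80.63 F2096
G1 X166.77 Y97.64 F2096
M5
G0 X341.80 Y22.29
M3 S629
G1 X122.08 Y106.74 F2096
G1 X158.31 Y122.03 F2096
G1 X196.55 Y10.53 F2096
M5
G0 X335.58 Y86.23
M3 S281
G1 X335.85 Y80.30 F3745
G1 X331.84 Y75.91 F3745
G1 X325.91 Y75.64 F3745
G1 X321.52 Y79.65 F3745
G1 X321.25 Y85.58 F3745
G1 X325.26 Y89.97 F3745
G1 X331.19 Y90.24 F3745
G1 X335.58 Y86.23 F3745
M5
G0 X0.00 Y0.00

viewBox `0 0 355.26 128.03` with mm width/height → 1 unit = 1 mm. Flip: y_m = 128.03 − y_svg.

**Shape 1** — `<rect>` rectangle, stroke `#0000ff` → engrave (S281, F3745). Machine vertices: (36.04,123.05) → (71.01,123.05) → (71.01,86.47) → (36.04,86.47) → (36.04,123.05). Closed: final G1 returns to the first vertex.

**Shape 2** — `<circle>` circle, stroke `#ff00ff` → score (S629, F2096). Machine vertices: (166.77,97.64) → (159.72,114.65) → (142.71,121.70) → (125.70,114.65) → (118.65,97.64) → (125.70,80.63) → (142.71,73.58) → (159.72,80.63) → (166.77,97.64). Closed: final G1 returns to the first vertex.

**Shape 3** — `<polyline>` open polyline, stroke `#ff00ff` → score (S629, F2096). Machine vertices: (341.80,22.29) → (122.08,106.74) → (158.31,122.03) → (196.55,10.53). Open path.

**Shape 4** — `<polygon>` regular polygon, stroke `#0000ff` → engrave (S281, F3745). Machine vertices: (335.58,86.23) → (335.85,80.30) → (331.84,75.91) → (325.91,75.64) → (321.52,79.65) → (321.25,85.58) → (325.26,89.97) → (331.19,90.24) → (335.58,86.23). Closed: final G1 returns to the first vertex.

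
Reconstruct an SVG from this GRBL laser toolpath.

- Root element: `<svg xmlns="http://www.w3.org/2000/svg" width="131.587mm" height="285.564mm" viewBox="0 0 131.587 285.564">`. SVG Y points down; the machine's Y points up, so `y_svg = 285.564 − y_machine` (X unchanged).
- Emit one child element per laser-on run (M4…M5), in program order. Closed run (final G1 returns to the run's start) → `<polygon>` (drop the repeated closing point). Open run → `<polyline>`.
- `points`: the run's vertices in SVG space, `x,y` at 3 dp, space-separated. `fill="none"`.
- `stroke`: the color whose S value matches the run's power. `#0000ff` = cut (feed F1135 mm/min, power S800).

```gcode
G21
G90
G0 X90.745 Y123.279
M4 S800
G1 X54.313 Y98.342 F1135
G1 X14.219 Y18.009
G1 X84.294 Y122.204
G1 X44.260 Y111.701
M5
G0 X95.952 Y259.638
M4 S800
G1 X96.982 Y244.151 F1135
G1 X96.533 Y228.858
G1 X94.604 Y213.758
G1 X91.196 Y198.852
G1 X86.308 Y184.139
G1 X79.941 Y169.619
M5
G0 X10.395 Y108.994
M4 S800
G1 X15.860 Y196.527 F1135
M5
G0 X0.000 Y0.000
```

<svg xmlns="http://www.w3.org/2000/svg" width="131.587mm" height="285.564mm" viewBox="0 0 131.587 285.564">
  <polyline points="90.745,162.285 54.313,187.222 14.219,267.555 84.294,163.360 44.260,173.863" fill="none" stroke="#0000ff"/>
  <polyline points="95.952,25.926 96.982,41.413 96.533,56.706 94.604,71.806 91.196,86.712 86.308,101.425 79.941,115.945" fill="none" stroke="#0000ff"/>
  <polyline points="10.395,176.570 15.860,89.037" fill="none" stroke="#0000ff"/>
</svg>

Machine Y-up, SVG Y-down with viewBox height 285.564, so y_svg = 285.564 − y_machine; X carries over. Every run uses S800, so all elements get stroke `#0000ff` (cut).

Run 1: The run is open, so emit a `<polyline>` with points (Y-flipped): 90.745,162.285 54.313,187.222 14.219,267.555 84.294,163.360 44.260,173.863.

Run 2: The run is open, so emit a `<polyline>` with points (Y-flipped): 95.952,25.926 96.982,41.413 96.533,56.706 94.604,71.806 91.196,86.712 86.308,101.425 79.941,115.945.

Run 3: The run is open, so emit a `<polyline>` with points (Y-flipped): 10.395,176.570 15.860,89.037.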